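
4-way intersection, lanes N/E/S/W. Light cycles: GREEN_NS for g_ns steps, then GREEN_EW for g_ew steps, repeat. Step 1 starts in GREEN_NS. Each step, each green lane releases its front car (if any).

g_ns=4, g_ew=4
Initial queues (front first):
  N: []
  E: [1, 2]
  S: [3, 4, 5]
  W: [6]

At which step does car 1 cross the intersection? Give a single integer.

Step 1 [NS]: N:empty,E:wait,S:car3-GO,W:wait | queues: N=0 E=2 S=2 W=1
Step 2 [NS]: N:empty,E:wait,S:car4-GO,W:wait | queues: N=0 E=2 S=1 W=1
Step 3 [NS]: N:empty,E:wait,S:car5-GO,W:wait | queues: N=0 E=2 S=0 W=1
Step 4 [NS]: N:empty,E:wait,S:empty,W:wait | queues: N=0 E=2 S=0 W=1
Step 5 [EW]: N:wait,E:car1-GO,S:wait,W:car6-GO | queues: N=0 E=1 S=0 W=0
Step 6 [EW]: N:wait,E:car2-GO,S:wait,W:empty | queues: N=0 E=0 S=0 W=0
Car 1 crosses at step 5

5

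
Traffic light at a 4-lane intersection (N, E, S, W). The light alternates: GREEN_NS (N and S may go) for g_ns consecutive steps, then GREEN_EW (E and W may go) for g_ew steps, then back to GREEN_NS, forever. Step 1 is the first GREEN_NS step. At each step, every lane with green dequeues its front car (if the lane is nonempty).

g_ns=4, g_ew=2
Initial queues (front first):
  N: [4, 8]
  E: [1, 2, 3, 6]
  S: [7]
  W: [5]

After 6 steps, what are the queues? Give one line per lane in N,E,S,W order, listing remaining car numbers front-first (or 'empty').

Step 1 [NS]: N:car4-GO,E:wait,S:car7-GO,W:wait | queues: N=1 E=4 S=0 W=1
Step 2 [NS]: N:car8-GO,E:wait,S:empty,W:wait | queues: N=0 E=4 S=0 W=1
Step 3 [NS]: N:empty,E:wait,S:empty,W:wait | queues: N=0 E=4 S=0 W=1
Step 4 [NS]: N:empty,E:wait,S:empty,W:wait | queues: N=0 E=4 S=0 W=1
Step 5 [EW]: N:wait,E:car1-GO,S:wait,W:car5-GO | queues: N=0 E=3 S=0 W=0
Step 6 [EW]: N:wait,E:car2-GO,S:wait,W:empty | queues: N=0 E=2 S=0 W=0

N: empty
E: 3 6
S: empty
W: empty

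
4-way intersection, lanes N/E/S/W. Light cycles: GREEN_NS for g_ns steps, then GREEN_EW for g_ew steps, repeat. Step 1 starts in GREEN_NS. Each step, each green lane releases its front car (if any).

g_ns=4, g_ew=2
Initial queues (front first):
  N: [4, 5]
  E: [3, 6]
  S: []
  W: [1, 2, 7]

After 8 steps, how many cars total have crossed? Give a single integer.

Step 1 [NS]: N:car4-GO,E:wait,S:empty,W:wait | queues: N=1 E=2 S=0 W=3
Step 2 [NS]: N:car5-GO,E:wait,S:empty,W:wait | queues: N=0 E=2 S=0 W=3
Step 3 [NS]: N:empty,E:wait,S:empty,W:wait | queues: N=0 E=2 S=0 W=3
Step 4 [NS]: N:empty,E:wait,S:empty,W:wait | queues: N=0 E=2 S=0 W=3
Step 5 [EW]: N:wait,E:car3-GO,S:wait,W:car1-GO | queues: N=0 E=1 S=0 W=2
Step 6 [EW]: N:wait,E:car6-GO,S:wait,W:car2-GO | queues: N=0 E=0 S=0 W=1
Step 7 [NS]: N:empty,E:wait,S:empty,W:wait | queues: N=0 E=0 S=0 W=1
Step 8 [NS]: N:empty,E:wait,S:empty,W:wait | queues: N=0 E=0 S=0 W=1
Cars crossed by step 8: 6

Answer: 6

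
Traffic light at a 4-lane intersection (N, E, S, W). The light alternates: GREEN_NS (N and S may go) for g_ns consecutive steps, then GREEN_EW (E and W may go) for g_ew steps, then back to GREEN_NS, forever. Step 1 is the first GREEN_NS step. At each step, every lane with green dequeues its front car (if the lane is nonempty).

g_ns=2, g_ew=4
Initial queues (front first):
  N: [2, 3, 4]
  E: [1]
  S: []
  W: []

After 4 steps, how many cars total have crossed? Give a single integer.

Answer: 3

Derivation:
Step 1 [NS]: N:car2-GO,E:wait,S:empty,W:wait | queues: N=2 E=1 S=0 W=0
Step 2 [NS]: N:car3-GO,E:wait,S:empty,W:wait | queues: N=1 E=1 S=0 W=0
Step 3 [EW]: N:wait,E:car1-GO,S:wait,W:empty | queues: N=1 E=0 S=0 W=0
Step 4 [EW]: N:wait,E:empty,S:wait,W:empty | queues: N=1 E=0 S=0 W=0
Cars crossed by step 4: 3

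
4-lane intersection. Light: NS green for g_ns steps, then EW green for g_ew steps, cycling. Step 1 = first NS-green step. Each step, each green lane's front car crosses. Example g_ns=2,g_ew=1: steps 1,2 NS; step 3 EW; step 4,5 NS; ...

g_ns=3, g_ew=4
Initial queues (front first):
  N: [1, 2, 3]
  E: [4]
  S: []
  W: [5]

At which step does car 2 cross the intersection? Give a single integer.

Step 1 [NS]: N:car1-GO,E:wait,S:empty,W:wait | queues: N=2 E=1 S=0 W=1
Step 2 [NS]: N:car2-GO,E:wait,S:empty,W:wait | queues: N=1 E=1 S=0 W=1
Step 3 [NS]: N:car3-GO,E:wait,S:empty,W:wait | queues: N=0 E=1 S=0 W=1
Step 4 [EW]: N:wait,E:car4-GO,S:wait,W:car5-GO | queues: N=0 E=0 S=0 W=0
Car 2 crosses at step 2

2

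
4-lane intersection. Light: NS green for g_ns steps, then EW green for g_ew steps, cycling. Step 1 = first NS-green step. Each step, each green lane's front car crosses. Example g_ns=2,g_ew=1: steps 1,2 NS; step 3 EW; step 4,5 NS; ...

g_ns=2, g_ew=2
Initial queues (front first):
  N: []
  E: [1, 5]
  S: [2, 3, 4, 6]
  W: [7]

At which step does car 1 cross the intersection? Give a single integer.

Step 1 [NS]: N:empty,E:wait,S:car2-GO,W:wait | queues: N=0 E=2 S=3 W=1
Step 2 [NS]: N:empty,E:wait,S:car3-GO,W:wait | queues: N=0 E=2 S=2 W=1
Step 3 [EW]: N:wait,E:car1-GO,S:wait,W:car7-GO | queues: N=0 E=1 S=2 W=0
Step 4 [EW]: N:wait,E:car5-GO,S:wait,W:empty | queues: N=0 E=0 S=2 W=0
Step 5 [NS]: N:empty,E:wait,S:car4-GO,W:wait | queues: N=0 E=0 S=1 W=0
Step 6 [NS]: N:empty,E:wait,S:car6-GO,W:wait | queues: N=0 E=0 S=0 W=0
Car 1 crosses at step 3

3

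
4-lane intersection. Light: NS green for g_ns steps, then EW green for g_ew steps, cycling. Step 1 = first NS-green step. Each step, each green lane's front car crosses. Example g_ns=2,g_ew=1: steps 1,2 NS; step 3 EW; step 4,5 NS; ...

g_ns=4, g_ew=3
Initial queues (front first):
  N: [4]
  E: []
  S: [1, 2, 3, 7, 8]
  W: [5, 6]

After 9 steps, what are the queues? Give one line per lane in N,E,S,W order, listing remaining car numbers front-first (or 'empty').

Step 1 [NS]: N:car4-GO,E:wait,S:car1-GO,W:wait | queues: N=0 E=0 S=4 W=2
Step 2 [NS]: N:empty,E:wait,S:car2-GO,W:wait | queues: N=0 E=0 S=3 W=2
Step 3 [NS]: N:empty,E:wait,S:car3-GO,W:wait | queues: N=0 E=0 S=2 W=2
Step 4 [NS]: N:empty,E:wait,S:car7-GO,W:wait | queues: N=0 E=0 S=1 W=2
Step 5 [EW]: N:wait,E:empty,S:wait,W:car5-GO | queues: N=0 E=0 S=1 W=1
Step 6 [EW]: N:wait,E:empty,S:wait,W:car6-GO | queues: N=0 E=0 S=1 W=0
Step 7 [EW]: N:wait,E:empty,S:wait,W:empty | queues: N=0 E=0 S=1 W=0
Step 8 [NS]: N:empty,E:wait,S:car8-GO,W:wait | queues: N=0 E=0 S=0 W=0

N: empty
E: empty
S: empty
W: empty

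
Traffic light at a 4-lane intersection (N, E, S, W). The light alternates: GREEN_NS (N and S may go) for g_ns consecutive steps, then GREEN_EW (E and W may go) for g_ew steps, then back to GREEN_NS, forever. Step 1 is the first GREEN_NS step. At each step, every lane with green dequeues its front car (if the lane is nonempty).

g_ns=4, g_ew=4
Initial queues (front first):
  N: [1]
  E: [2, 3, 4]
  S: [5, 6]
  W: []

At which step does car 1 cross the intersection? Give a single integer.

Step 1 [NS]: N:car1-GO,E:wait,S:car5-GO,W:wait | queues: N=0 E=3 S=1 W=0
Step 2 [NS]: N:empty,E:wait,S:car6-GO,W:wait | queues: N=0 E=3 S=0 W=0
Step 3 [NS]: N:empty,E:wait,S:empty,W:wait | queues: N=0 E=3 S=0 W=0
Step 4 [NS]: N:empty,E:wait,S:empty,W:wait | queues: N=0 E=3 S=0 W=0
Step 5 [EW]: N:wait,E:car2-GO,S:wait,W:empty | queues: N=0 E=2 S=0 W=0
Step 6 [EW]: N:wait,E:car3-GO,S:wait,W:empty | queues: N=0 E=1 S=0 W=0
Step 7 [EW]: N:wait,E:car4-GO,S:wait,W:empty | queues: N=0 E=0 S=0 W=0
Car 1 crosses at step 1

1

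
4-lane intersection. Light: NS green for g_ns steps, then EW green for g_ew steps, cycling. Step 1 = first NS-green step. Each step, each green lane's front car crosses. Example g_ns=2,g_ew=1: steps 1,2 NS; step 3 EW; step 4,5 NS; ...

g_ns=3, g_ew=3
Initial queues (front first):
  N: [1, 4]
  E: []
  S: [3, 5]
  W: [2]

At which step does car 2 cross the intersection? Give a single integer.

Step 1 [NS]: N:car1-GO,E:wait,S:car3-GO,W:wait | queues: N=1 E=0 S=1 W=1
Step 2 [NS]: N:car4-GO,E:wait,S:car5-GO,W:wait | queues: N=0 E=0 S=0 W=1
Step 3 [NS]: N:empty,E:wait,S:empty,W:wait | queues: N=0 E=0 S=0 W=1
Step 4 [EW]: N:wait,E:empty,S:wait,W:car2-GO | queues: N=0 E=0 S=0 W=0
Car 2 crosses at step 4

4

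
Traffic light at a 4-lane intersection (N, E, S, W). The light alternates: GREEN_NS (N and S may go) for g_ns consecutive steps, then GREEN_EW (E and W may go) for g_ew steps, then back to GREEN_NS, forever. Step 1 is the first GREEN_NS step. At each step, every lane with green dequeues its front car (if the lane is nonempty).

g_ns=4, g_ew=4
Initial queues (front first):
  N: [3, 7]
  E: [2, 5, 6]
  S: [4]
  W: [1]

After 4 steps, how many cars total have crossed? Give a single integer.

Answer: 3

Derivation:
Step 1 [NS]: N:car3-GO,E:wait,S:car4-GO,W:wait | queues: N=1 E=3 S=0 W=1
Step 2 [NS]: N:car7-GO,E:wait,S:empty,W:wait | queues: N=0 E=3 S=0 W=1
Step 3 [NS]: N:empty,E:wait,S:empty,W:wait | queues: N=0 E=3 S=0 W=1
Step 4 [NS]: N:empty,E:wait,S:empty,W:wait | queues: N=0 E=3 S=0 W=1
Cars crossed by step 4: 3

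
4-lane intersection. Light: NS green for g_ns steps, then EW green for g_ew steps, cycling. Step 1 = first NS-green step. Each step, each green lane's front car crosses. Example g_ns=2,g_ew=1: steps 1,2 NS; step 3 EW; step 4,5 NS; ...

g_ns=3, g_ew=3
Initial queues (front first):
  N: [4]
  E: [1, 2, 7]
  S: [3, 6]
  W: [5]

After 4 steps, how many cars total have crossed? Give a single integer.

Answer: 5

Derivation:
Step 1 [NS]: N:car4-GO,E:wait,S:car3-GO,W:wait | queues: N=0 E=3 S=1 W=1
Step 2 [NS]: N:empty,E:wait,S:car6-GO,W:wait | queues: N=0 E=3 S=0 W=1
Step 3 [NS]: N:empty,E:wait,S:empty,W:wait | queues: N=0 E=3 S=0 W=1
Step 4 [EW]: N:wait,E:car1-GO,S:wait,W:car5-GO | queues: N=0 E=2 S=0 W=0
Cars crossed by step 4: 5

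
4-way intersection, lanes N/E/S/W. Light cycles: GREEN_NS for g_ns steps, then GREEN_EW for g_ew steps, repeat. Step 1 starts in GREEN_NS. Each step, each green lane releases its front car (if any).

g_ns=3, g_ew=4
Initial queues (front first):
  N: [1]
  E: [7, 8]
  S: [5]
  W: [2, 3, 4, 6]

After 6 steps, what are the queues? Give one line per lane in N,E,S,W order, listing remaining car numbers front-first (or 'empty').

Step 1 [NS]: N:car1-GO,E:wait,S:car5-GO,W:wait | queues: N=0 E=2 S=0 W=4
Step 2 [NS]: N:empty,E:wait,S:empty,W:wait | queues: N=0 E=2 S=0 W=4
Step 3 [NS]: N:empty,E:wait,S:empty,W:wait | queues: N=0 E=2 S=0 W=4
Step 4 [EW]: N:wait,E:car7-GO,S:wait,W:car2-GO | queues: N=0 E=1 S=0 W=3
Step 5 [EW]: N:wait,E:car8-GO,S:wait,W:car3-GO | queues: N=0 E=0 S=0 W=2
Step 6 [EW]: N:wait,E:empty,S:wait,W:car4-GO | queues: N=0 E=0 S=0 W=1

N: empty
E: empty
S: empty
W: 6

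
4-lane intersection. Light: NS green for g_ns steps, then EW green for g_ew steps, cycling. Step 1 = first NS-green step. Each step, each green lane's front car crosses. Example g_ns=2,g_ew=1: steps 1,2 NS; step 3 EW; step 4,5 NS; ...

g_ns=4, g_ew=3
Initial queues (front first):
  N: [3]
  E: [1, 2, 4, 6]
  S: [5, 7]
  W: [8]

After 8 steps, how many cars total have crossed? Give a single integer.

Step 1 [NS]: N:car3-GO,E:wait,S:car5-GO,W:wait | queues: N=0 E=4 S=1 W=1
Step 2 [NS]: N:empty,E:wait,S:car7-GO,W:wait | queues: N=0 E=4 S=0 W=1
Step 3 [NS]: N:empty,E:wait,S:empty,W:wait | queues: N=0 E=4 S=0 W=1
Step 4 [NS]: N:empty,E:wait,S:empty,W:wait | queues: N=0 E=4 S=0 W=1
Step 5 [EW]: N:wait,E:car1-GO,S:wait,W:car8-GO | queues: N=0 E=3 S=0 W=0
Step 6 [EW]: N:wait,E:car2-GO,S:wait,W:empty | queues: N=0 E=2 S=0 W=0
Step 7 [EW]: N:wait,E:car4-GO,S:wait,W:empty | queues: N=0 E=1 S=0 W=0
Step 8 [NS]: N:empty,E:wait,S:empty,W:wait | queues: N=0 E=1 S=0 W=0
Cars crossed by step 8: 7

Answer: 7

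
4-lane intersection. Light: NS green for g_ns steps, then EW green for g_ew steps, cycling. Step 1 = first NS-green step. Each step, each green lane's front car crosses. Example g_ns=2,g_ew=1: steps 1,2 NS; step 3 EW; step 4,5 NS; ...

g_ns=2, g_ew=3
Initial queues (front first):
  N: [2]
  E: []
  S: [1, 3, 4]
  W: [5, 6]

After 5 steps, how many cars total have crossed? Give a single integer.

Step 1 [NS]: N:car2-GO,E:wait,S:car1-GO,W:wait | queues: N=0 E=0 S=2 W=2
Step 2 [NS]: N:empty,E:wait,S:car3-GO,W:wait | queues: N=0 E=0 S=1 W=2
Step 3 [EW]: N:wait,E:empty,S:wait,W:car5-GO | queues: N=0 E=0 S=1 W=1
Step 4 [EW]: N:wait,E:empty,S:wait,W:car6-GO | queues: N=0 E=0 S=1 W=0
Step 5 [EW]: N:wait,E:empty,S:wait,W:empty | queues: N=0 E=0 S=1 W=0
Cars crossed by step 5: 5

Answer: 5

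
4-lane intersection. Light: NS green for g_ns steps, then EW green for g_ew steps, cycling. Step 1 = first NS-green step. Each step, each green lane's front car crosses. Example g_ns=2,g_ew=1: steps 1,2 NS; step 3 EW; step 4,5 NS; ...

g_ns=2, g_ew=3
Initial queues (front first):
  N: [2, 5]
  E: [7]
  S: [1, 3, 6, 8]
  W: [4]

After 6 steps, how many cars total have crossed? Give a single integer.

Answer: 7

Derivation:
Step 1 [NS]: N:car2-GO,E:wait,S:car1-GO,W:wait | queues: N=1 E=1 S=3 W=1
Step 2 [NS]: N:car5-GO,E:wait,S:car3-GO,W:wait | queues: N=0 E=1 S=2 W=1
Step 3 [EW]: N:wait,E:car7-GO,S:wait,W:car4-GO | queues: N=0 E=0 S=2 W=0
Step 4 [EW]: N:wait,E:empty,S:wait,W:empty | queues: N=0 E=0 S=2 W=0
Step 5 [EW]: N:wait,E:empty,S:wait,W:empty | queues: N=0 E=0 S=2 W=0
Step 6 [NS]: N:empty,E:wait,S:car6-GO,W:wait | queues: N=0 E=0 S=1 W=0
Cars crossed by step 6: 7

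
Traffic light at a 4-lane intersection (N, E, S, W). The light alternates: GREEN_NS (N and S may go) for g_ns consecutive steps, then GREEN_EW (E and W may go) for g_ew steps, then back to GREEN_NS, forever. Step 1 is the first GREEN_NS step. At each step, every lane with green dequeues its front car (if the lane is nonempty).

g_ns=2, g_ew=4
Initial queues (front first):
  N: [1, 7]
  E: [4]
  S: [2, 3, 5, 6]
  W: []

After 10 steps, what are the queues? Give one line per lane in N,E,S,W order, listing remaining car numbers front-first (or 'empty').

Step 1 [NS]: N:car1-GO,E:wait,S:car2-GO,W:wait | queues: N=1 E=1 S=3 W=0
Step 2 [NS]: N:car7-GO,E:wait,S:car3-GO,W:wait | queues: N=0 E=1 S=2 W=0
Step 3 [EW]: N:wait,E:car4-GO,S:wait,W:empty | queues: N=0 E=0 S=2 W=0
Step 4 [EW]: N:wait,E:empty,S:wait,W:empty | queues: N=0 E=0 S=2 W=0
Step 5 [EW]: N:wait,E:empty,S:wait,W:empty | queues: N=0 E=0 S=2 W=0
Step 6 [EW]: N:wait,E:empty,S:wait,W:empty | queues: N=0 E=0 S=2 W=0
Step 7 [NS]: N:empty,E:wait,S:car5-GO,W:wait | queues: N=0 E=0 S=1 W=0
Step 8 [NS]: N:empty,E:wait,S:car6-GO,W:wait | queues: N=0 E=0 S=0 W=0

N: empty
E: empty
S: empty
W: empty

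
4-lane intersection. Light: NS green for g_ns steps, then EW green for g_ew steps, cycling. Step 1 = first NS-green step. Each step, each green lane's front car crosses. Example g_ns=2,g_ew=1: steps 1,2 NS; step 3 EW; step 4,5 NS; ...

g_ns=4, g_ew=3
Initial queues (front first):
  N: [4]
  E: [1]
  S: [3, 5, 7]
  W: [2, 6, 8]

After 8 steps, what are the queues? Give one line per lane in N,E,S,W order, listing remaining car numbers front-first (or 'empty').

Step 1 [NS]: N:car4-GO,E:wait,S:car3-GO,W:wait | queues: N=0 E=1 S=2 W=3
Step 2 [NS]: N:empty,E:wait,S:car5-GO,W:wait | queues: N=0 E=1 S=1 W=3
Step 3 [NS]: N:empty,E:wait,S:car7-GO,W:wait | queues: N=0 E=1 S=0 W=3
Step 4 [NS]: N:empty,E:wait,S:empty,W:wait | queues: N=0 E=1 S=0 W=3
Step 5 [EW]: N:wait,E:car1-GO,S:wait,W:car2-GO | queues: N=0 E=0 S=0 W=2
Step 6 [EW]: N:wait,E:empty,S:wait,W:car6-GO | queues: N=0 E=0 S=0 W=1
Step 7 [EW]: N:wait,E:empty,S:wait,W:car8-GO | queues: N=0 E=0 S=0 W=0

N: empty
E: empty
S: empty
W: empty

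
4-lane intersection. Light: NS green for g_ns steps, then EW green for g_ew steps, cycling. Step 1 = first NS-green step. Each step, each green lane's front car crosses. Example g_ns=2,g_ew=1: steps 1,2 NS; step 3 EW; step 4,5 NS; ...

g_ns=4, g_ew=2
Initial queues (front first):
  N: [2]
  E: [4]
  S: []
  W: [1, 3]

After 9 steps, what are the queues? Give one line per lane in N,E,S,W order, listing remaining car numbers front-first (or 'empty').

Step 1 [NS]: N:car2-GO,E:wait,S:empty,W:wait | queues: N=0 E=1 S=0 W=2
Step 2 [NS]: N:empty,E:wait,S:empty,W:wait | queues: N=0 E=1 S=0 W=2
Step 3 [NS]: N:empty,E:wait,S:empty,W:wait | queues: N=0 E=1 S=0 W=2
Step 4 [NS]: N:empty,E:wait,S:empty,W:wait | queues: N=0 E=1 S=0 W=2
Step 5 [EW]: N:wait,E:car4-GO,S:wait,W:car1-GO | queues: N=0 E=0 S=0 W=1
Step 6 [EW]: N:wait,E:empty,S:wait,W:car3-GO | queues: N=0 E=0 S=0 W=0

N: empty
E: empty
S: empty
W: empty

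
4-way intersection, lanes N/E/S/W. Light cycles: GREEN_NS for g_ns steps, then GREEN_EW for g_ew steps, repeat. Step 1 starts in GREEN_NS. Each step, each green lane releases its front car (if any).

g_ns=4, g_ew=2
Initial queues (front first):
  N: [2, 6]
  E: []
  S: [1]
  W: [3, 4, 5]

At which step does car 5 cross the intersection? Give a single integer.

Step 1 [NS]: N:car2-GO,E:wait,S:car1-GO,W:wait | queues: N=1 E=0 S=0 W=3
Step 2 [NS]: N:car6-GO,E:wait,S:empty,W:wait | queues: N=0 E=0 S=0 W=3
Step 3 [NS]: N:empty,E:wait,S:empty,W:wait | queues: N=0 E=0 S=0 W=3
Step 4 [NS]: N:empty,E:wait,S:empty,W:wait | queues: N=0 E=0 S=0 W=3
Step 5 [EW]: N:wait,E:empty,S:wait,W:car3-GO | queues: N=0 E=0 S=0 W=2
Step 6 [EW]: N:wait,E:empty,S:wait,W:car4-GO | queues: N=0 E=0 S=0 W=1
Step 7 [NS]: N:empty,E:wait,S:empty,W:wait | queues: N=0 E=0 S=0 W=1
Step 8 [NS]: N:empty,E:wait,S:empty,W:wait | queues: N=0 E=0 S=0 W=1
Step 9 [NS]: N:empty,E:wait,S:empty,W:wait | queues: N=0 E=0 S=0 W=1
Step 10 [NS]: N:empty,E:wait,S:empty,W:wait | queues: N=0 E=0 S=0 W=1
Step 11 [EW]: N:wait,E:empty,S:wait,W:car5-GO | queues: N=0 E=0 S=0 W=0
Car 5 crosses at step 11

11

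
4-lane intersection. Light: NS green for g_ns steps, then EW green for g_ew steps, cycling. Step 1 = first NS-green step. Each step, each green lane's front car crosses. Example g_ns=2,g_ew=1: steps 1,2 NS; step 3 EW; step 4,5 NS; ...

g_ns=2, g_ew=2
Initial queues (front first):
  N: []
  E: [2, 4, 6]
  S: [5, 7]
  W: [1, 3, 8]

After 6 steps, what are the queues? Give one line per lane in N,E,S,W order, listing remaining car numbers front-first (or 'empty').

Step 1 [NS]: N:empty,E:wait,S:car5-GO,W:wait | queues: N=0 E=3 S=1 W=3
Step 2 [NS]: N:empty,E:wait,S:car7-GO,W:wait | queues: N=0 E=3 S=0 W=3
Step 3 [EW]: N:wait,E:car2-GO,S:wait,W:car1-GO | queues: N=0 E=2 S=0 W=2
Step 4 [EW]: N:wait,E:car4-GO,S:wait,W:car3-GO | queues: N=0 E=1 S=0 W=1
Step 5 [NS]: N:empty,E:wait,S:empty,W:wait | queues: N=0 E=1 S=0 W=1
Step 6 [NS]: N:empty,E:wait,S:empty,W:wait | queues: N=0 E=1 S=0 W=1

N: empty
E: 6
S: empty
W: 8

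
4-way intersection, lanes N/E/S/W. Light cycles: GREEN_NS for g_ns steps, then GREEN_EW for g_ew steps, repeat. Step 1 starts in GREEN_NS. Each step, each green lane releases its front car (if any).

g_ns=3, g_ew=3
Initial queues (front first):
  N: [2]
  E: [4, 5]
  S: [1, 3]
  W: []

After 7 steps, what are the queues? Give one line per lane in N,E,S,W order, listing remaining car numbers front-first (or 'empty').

Step 1 [NS]: N:car2-GO,E:wait,S:car1-GO,W:wait | queues: N=0 E=2 S=1 W=0
Step 2 [NS]: N:empty,E:wait,S:car3-GO,W:wait | queues: N=0 E=2 S=0 W=0
Step 3 [NS]: N:empty,E:wait,S:empty,W:wait | queues: N=0 E=2 S=0 W=0
Step 4 [EW]: N:wait,E:car4-GO,S:wait,W:empty | queues: N=0 E=1 S=0 W=0
Step 5 [EW]: N:wait,E:car5-GO,S:wait,W:empty | queues: N=0 E=0 S=0 W=0

N: empty
E: empty
S: empty
W: empty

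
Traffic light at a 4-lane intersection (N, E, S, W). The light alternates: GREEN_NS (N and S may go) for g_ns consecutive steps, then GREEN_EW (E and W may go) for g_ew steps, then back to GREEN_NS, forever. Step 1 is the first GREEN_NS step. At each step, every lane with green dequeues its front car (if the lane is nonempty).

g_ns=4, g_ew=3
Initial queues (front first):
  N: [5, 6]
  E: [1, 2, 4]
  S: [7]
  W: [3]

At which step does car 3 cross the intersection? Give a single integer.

Step 1 [NS]: N:car5-GO,E:wait,S:car7-GO,W:wait | queues: N=1 E=3 S=0 W=1
Step 2 [NS]: N:car6-GO,E:wait,S:empty,W:wait | queues: N=0 E=3 S=0 W=1
Step 3 [NS]: N:empty,E:wait,S:empty,W:wait | queues: N=0 E=3 S=0 W=1
Step 4 [NS]: N:empty,E:wait,S:empty,W:wait | queues: N=0 E=3 S=0 W=1
Step 5 [EW]: N:wait,E:car1-GO,S:wait,W:car3-GO | queues: N=0 E=2 S=0 W=0
Step 6 [EW]: N:wait,E:car2-GO,S:wait,W:empty | queues: N=0 E=1 S=0 W=0
Step 7 [EW]: N:wait,E:car4-GO,S:wait,W:empty | queues: N=0 E=0 S=0 W=0
Car 3 crosses at step 5

5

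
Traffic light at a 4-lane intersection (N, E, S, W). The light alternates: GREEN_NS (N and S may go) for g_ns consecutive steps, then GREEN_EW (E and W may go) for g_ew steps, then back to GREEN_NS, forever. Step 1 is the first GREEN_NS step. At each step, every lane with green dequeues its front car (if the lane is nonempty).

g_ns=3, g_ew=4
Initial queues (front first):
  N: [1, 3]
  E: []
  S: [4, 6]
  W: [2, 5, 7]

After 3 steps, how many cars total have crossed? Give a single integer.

Step 1 [NS]: N:car1-GO,E:wait,S:car4-GO,W:wait | queues: N=1 E=0 S=1 W=3
Step 2 [NS]: N:car3-GO,E:wait,S:car6-GO,W:wait | queues: N=0 E=0 S=0 W=3
Step 3 [NS]: N:empty,E:wait,S:empty,W:wait | queues: N=0 E=0 S=0 W=3
Cars crossed by step 3: 4

Answer: 4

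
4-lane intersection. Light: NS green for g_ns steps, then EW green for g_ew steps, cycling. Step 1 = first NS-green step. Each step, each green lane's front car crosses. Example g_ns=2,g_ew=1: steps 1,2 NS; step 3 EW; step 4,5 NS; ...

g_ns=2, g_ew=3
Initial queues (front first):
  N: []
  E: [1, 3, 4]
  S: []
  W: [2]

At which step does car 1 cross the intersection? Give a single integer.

Step 1 [NS]: N:empty,E:wait,S:empty,W:wait | queues: N=0 E=3 S=0 W=1
Step 2 [NS]: N:empty,E:wait,S:empty,W:wait | queues: N=0 E=3 S=0 W=1
Step 3 [EW]: N:wait,E:car1-GO,S:wait,W:car2-GO | queues: N=0 E=2 S=0 W=0
Step 4 [EW]: N:wait,E:car3-GO,S:wait,W:empty | queues: N=0 E=1 S=0 W=0
Step 5 [EW]: N:wait,E:car4-GO,S:wait,W:empty | queues: N=0 E=0 S=0 W=0
Car 1 crosses at step 3

3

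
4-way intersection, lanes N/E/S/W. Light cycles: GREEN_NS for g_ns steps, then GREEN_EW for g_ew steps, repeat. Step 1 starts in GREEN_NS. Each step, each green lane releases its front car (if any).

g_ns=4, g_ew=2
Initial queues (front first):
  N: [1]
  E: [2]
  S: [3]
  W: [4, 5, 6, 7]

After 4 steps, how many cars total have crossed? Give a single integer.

Step 1 [NS]: N:car1-GO,E:wait,S:car3-GO,W:wait | queues: N=0 E=1 S=0 W=4
Step 2 [NS]: N:empty,E:wait,S:empty,W:wait | queues: N=0 E=1 S=0 W=4
Step 3 [NS]: N:empty,E:wait,S:empty,W:wait | queues: N=0 E=1 S=0 W=4
Step 4 [NS]: N:empty,E:wait,S:empty,W:wait | queues: N=0 E=1 S=0 W=4
Cars crossed by step 4: 2

Answer: 2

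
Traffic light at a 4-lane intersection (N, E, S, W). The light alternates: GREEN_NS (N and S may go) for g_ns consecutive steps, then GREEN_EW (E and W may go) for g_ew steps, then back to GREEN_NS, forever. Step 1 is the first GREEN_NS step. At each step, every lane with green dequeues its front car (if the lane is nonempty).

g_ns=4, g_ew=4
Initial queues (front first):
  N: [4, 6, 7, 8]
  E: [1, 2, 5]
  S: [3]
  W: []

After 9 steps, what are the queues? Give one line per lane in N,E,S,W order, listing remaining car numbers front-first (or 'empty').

Step 1 [NS]: N:car4-GO,E:wait,S:car3-GO,W:wait | queues: N=3 E=3 S=0 W=0
Step 2 [NS]: N:car6-GO,E:wait,S:empty,W:wait | queues: N=2 E=3 S=0 W=0
Step 3 [NS]: N:car7-GO,E:wait,S:empty,W:wait | queues: N=1 E=3 S=0 W=0
Step 4 [NS]: N:car8-GO,E:wait,S:empty,W:wait | queues: N=0 E=3 S=0 W=0
Step 5 [EW]: N:wait,E:car1-GO,S:wait,W:empty | queues: N=0 E=2 S=0 W=0
Step 6 [EW]: N:wait,E:car2-GO,S:wait,W:empty | queues: N=0 E=1 S=0 W=0
Step 7 [EW]: N:wait,E:car5-GO,S:wait,W:empty | queues: N=0 E=0 S=0 W=0

N: empty
E: empty
S: empty
W: empty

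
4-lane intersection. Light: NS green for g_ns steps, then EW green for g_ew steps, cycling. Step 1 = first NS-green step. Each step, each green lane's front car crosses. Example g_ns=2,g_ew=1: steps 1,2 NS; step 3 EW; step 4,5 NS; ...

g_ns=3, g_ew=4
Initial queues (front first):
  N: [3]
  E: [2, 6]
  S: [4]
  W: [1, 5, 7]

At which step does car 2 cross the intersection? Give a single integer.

Step 1 [NS]: N:car3-GO,E:wait,S:car4-GO,W:wait | queues: N=0 E=2 S=0 W=3
Step 2 [NS]: N:empty,E:wait,S:empty,W:wait | queues: N=0 E=2 S=0 W=3
Step 3 [NS]: N:empty,E:wait,S:empty,W:wait | queues: N=0 E=2 S=0 W=3
Step 4 [EW]: N:wait,E:car2-GO,S:wait,W:car1-GO | queues: N=0 E=1 S=0 W=2
Step 5 [EW]: N:wait,E:car6-GO,S:wait,W:car5-GO | queues: N=0 E=0 S=0 W=1
Step 6 [EW]: N:wait,E:empty,S:wait,W:car7-GO | queues: N=0 E=0 S=0 W=0
Car 2 crosses at step 4

4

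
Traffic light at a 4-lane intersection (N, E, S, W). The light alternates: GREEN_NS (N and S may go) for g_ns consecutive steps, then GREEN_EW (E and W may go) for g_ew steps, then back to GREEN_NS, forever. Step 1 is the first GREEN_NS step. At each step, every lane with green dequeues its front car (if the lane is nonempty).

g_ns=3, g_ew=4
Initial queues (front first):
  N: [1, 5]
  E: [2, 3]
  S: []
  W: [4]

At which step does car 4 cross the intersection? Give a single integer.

Step 1 [NS]: N:car1-GO,E:wait,S:empty,W:wait | queues: N=1 E=2 S=0 W=1
Step 2 [NS]: N:car5-GO,E:wait,S:empty,W:wait | queues: N=0 E=2 S=0 W=1
Step 3 [NS]: N:empty,E:wait,S:empty,W:wait | queues: N=0 E=2 S=0 W=1
Step 4 [EW]: N:wait,E:car2-GO,S:wait,W:car4-GO | queues: N=0 E=1 S=0 W=0
Step 5 [EW]: N:wait,E:car3-GO,S:wait,W:empty | queues: N=0 E=0 S=0 W=0
Car 4 crosses at step 4

4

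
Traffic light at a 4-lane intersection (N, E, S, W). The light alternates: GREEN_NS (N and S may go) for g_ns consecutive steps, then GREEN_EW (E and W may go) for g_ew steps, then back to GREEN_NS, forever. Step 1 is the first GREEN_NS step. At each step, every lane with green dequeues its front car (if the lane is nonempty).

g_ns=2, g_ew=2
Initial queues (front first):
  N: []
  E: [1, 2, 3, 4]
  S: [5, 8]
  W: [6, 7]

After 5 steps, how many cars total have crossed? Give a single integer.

Step 1 [NS]: N:empty,E:wait,S:car5-GO,W:wait | queues: N=0 E=4 S=1 W=2
Step 2 [NS]: N:empty,E:wait,S:car8-GO,W:wait | queues: N=0 E=4 S=0 W=2
Step 3 [EW]: N:wait,E:car1-GO,S:wait,W:car6-GO | queues: N=0 E=3 S=0 W=1
Step 4 [EW]: N:wait,E:car2-GO,S:wait,W:car7-GO | queues: N=0 E=2 S=0 W=0
Step 5 [NS]: N:empty,E:wait,S:empty,W:wait | queues: N=0 E=2 S=0 W=0
Cars crossed by step 5: 6

Answer: 6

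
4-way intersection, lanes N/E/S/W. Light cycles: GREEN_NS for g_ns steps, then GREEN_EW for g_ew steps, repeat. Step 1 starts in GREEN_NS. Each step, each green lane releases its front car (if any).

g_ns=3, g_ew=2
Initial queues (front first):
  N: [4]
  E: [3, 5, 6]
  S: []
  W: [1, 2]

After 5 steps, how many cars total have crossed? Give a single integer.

Step 1 [NS]: N:car4-GO,E:wait,S:empty,W:wait | queues: N=0 E=3 S=0 W=2
Step 2 [NS]: N:empty,E:wait,S:empty,W:wait | queues: N=0 E=3 S=0 W=2
Step 3 [NS]: N:empty,E:wait,S:empty,W:wait | queues: N=0 E=3 S=0 W=2
Step 4 [EW]: N:wait,E:car3-GO,S:wait,W:car1-GO | queues: N=0 E=2 S=0 W=1
Step 5 [EW]: N:wait,E:car5-GO,S:wait,W:car2-GO | queues: N=0 E=1 S=0 W=0
Cars crossed by step 5: 5

Answer: 5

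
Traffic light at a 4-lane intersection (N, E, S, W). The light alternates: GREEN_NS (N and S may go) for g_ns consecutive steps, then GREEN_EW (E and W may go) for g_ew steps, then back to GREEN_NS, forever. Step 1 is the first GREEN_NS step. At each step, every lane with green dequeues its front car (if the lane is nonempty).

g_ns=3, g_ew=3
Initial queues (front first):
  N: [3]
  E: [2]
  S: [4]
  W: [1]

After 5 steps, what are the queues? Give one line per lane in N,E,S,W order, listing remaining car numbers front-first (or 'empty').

Step 1 [NS]: N:car3-GO,E:wait,S:car4-GO,W:wait | queues: N=0 E=1 S=0 W=1
Step 2 [NS]: N:empty,E:wait,S:empty,W:wait | queues: N=0 E=1 S=0 W=1
Step 3 [NS]: N:empty,E:wait,S:empty,W:wait | queues: N=0 E=1 S=0 W=1
Step 4 [EW]: N:wait,E:car2-GO,S:wait,W:car1-GO | queues: N=0 E=0 S=0 W=0

N: empty
E: empty
S: empty
W: empty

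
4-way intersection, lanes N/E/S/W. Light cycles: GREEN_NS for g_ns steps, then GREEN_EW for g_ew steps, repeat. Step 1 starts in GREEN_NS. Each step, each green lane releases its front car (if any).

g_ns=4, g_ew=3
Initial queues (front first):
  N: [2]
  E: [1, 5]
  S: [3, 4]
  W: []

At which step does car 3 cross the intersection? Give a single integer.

Step 1 [NS]: N:car2-GO,E:wait,S:car3-GO,W:wait | queues: N=0 E=2 S=1 W=0
Step 2 [NS]: N:empty,E:wait,S:car4-GO,W:wait | queues: N=0 E=2 S=0 W=0
Step 3 [NS]: N:empty,E:wait,S:empty,W:wait | queues: N=0 E=2 S=0 W=0
Step 4 [NS]: N:empty,E:wait,S:empty,W:wait | queues: N=0 E=2 S=0 W=0
Step 5 [EW]: N:wait,E:car1-GO,S:wait,W:empty | queues: N=0 E=1 S=0 W=0
Step 6 [EW]: N:wait,E:car5-GO,S:wait,W:empty | queues: N=0 E=0 S=0 W=0
Car 3 crosses at step 1

1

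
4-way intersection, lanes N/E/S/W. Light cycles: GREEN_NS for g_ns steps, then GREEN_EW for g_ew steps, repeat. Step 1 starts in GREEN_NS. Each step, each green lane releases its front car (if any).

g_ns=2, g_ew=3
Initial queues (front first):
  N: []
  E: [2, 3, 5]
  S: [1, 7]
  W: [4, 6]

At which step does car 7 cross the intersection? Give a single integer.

Step 1 [NS]: N:empty,E:wait,S:car1-GO,W:wait | queues: N=0 E=3 S=1 W=2
Step 2 [NS]: N:empty,E:wait,S:car7-GO,W:wait | queues: N=0 E=3 S=0 W=2
Step 3 [EW]: N:wait,E:car2-GO,S:wait,W:car4-GO | queues: N=0 E=2 S=0 W=1
Step 4 [EW]: N:wait,E:car3-GO,S:wait,W:car6-GO | queues: N=0 E=1 S=0 W=0
Step 5 [EW]: N:wait,E:car5-GO,S:wait,W:empty | queues: N=0 E=0 S=0 W=0
Car 7 crosses at step 2

2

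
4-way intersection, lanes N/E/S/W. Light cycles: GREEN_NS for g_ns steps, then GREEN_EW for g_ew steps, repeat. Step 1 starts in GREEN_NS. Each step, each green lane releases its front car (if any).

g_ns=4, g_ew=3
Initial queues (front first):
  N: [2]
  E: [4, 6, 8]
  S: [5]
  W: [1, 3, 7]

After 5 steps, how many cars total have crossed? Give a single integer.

Step 1 [NS]: N:car2-GO,E:wait,S:car5-GO,W:wait | queues: N=0 E=3 S=0 W=3
Step 2 [NS]: N:empty,E:wait,S:empty,W:wait | queues: N=0 E=3 S=0 W=3
Step 3 [NS]: N:empty,E:wait,S:empty,W:wait | queues: N=0 E=3 S=0 W=3
Step 4 [NS]: N:empty,E:wait,S:empty,W:wait | queues: N=0 E=3 S=0 W=3
Step 5 [EW]: N:wait,E:car4-GO,S:wait,W:car1-GO | queues: N=0 E=2 S=0 W=2
Cars crossed by step 5: 4

Answer: 4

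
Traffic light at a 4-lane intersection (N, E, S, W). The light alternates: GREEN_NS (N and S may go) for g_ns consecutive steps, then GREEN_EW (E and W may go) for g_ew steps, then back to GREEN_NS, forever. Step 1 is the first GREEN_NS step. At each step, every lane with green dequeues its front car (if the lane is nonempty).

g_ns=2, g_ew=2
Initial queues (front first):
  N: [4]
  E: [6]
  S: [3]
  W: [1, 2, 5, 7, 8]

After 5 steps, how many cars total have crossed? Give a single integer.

Step 1 [NS]: N:car4-GO,E:wait,S:car3-GO,W:wait | queues: N=0 E=1 S=0 W=5
Step 2 [NS]: N:empty,E:wait,S:empty,W:wait | queues: N=0 E=1 S=0 W=5
Step 3 [EW]: N:wait,E:car6-GO,S:wait,W:car1-GO | queues: N=0 E=0 S=0 W=4
Step 4 [EW]: N:wait,E:empty,S:wait,W:car2-GO | queues: N=0 E=0 S=0 W=3
Step 5 [NS]: N:empty,E:wait,S:empty,W:wait | queues: N=0 E=0 S=0 W=3
Cars crossed by step 5: 5

Answer: 5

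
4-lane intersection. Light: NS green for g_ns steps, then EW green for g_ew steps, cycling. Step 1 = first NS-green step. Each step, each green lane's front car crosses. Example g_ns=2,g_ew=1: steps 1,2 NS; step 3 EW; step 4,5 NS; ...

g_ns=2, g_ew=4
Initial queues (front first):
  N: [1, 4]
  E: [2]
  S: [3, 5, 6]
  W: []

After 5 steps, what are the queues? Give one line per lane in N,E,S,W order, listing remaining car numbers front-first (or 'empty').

Step 1 [NS]: N:car1-GO,E:wait,S:car3-GO,W:wait | queues: N=1 E=1 S=2 W=0
Step 2 [NS]: N:car4-GO,E:wait,S:car5-GO,W:wait | queues: N=0 E=1 S=1 W=0
Step 3 [EW]: N:wait,E:car2-GO,S:wait,W:empty | queues: N=0 E=0 S=1 W=0
Step 4 [EW]: N:wait,E:empty,S:wait,W:empty | queues: N=0 E=0 S=1 W=0
Step 5 [EW]: N:wait,E:empty,S:wait,W:empty | queues: N=0 E=0 S=1 W=0

N: empty
E: empty
S: 6
W: empty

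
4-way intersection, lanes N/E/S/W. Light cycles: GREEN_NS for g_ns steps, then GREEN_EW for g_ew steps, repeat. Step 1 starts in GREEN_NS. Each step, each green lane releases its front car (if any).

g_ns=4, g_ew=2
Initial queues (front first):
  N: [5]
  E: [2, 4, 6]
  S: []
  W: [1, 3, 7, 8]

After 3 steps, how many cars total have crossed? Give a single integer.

Step 1 [NS]: N:car5-GO,E:wait,S:empty,W:wait | queues: N=0 E=3 S=0 W=4
Step 2 [NS]: N:empty,E:wait,S:empty,W:wait | queues: N=0 E=3 S=0 W=4
Step 3 [NS]: N:empty,E:wait,S:empty,W:wait | queues: N=0 E=3 S=0 W=4
Cars crossed by step 3: 1

Answer: 1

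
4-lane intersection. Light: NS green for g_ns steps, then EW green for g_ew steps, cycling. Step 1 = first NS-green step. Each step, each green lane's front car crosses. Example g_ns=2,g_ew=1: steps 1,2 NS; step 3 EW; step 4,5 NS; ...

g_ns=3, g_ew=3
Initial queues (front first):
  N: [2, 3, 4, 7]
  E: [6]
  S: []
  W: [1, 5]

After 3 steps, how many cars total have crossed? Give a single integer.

Step 1 [NS]: N:car2-GO,E:wait,S:empty,W:wait | queues: N=3 E=1 S=0 W=2
Step 2 [NS]: N:car3-GO,E:wait,S:empty,W:wait | queues: N=2 E=1 S=0 W=2
Step 3 [NS]: N:car4-GO,E:wait,S:empty,W:wait | queues: N=1 E=1 S=0 W=2
Cars crossed by step 3: 3

Answer: 3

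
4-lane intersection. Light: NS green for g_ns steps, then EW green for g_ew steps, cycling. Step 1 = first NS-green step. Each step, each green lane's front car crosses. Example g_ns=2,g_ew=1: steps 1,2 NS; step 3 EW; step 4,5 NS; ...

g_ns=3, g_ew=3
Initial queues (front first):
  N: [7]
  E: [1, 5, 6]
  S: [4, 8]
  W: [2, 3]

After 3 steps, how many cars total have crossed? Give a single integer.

Step 1 [NS]: N:car7-GO,E:wait,S:car4-GO,W:wait | queues: N=0 E=3 S=1 W=2
Step 2 [NS]: N:empty,E:wait,S:car8-GO,W:wait | queues: N=0 E=3 S=0 W=2
Step 3 [NS]: N:empty,E:wait,S:empty,W:wait | queues: N=0 E=3 S=0 W=2
Cars crossed by step 3: 3

Answer: 3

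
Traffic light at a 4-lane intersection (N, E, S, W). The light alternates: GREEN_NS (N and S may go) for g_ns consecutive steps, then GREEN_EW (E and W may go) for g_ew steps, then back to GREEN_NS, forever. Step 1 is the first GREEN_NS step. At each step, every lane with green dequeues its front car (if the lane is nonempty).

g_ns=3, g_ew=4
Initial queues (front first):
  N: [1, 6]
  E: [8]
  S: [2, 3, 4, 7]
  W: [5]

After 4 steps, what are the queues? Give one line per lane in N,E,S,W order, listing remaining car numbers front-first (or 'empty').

Step 1 [NS]: N:car1-GO,E:wait,S:car2-GO,W:wait | queues: N=1 E=1 S=3 W=1
Step 2 [NS]: N:car6-GO,E:wait,S:car3-GO,W:wait | queues: N=0 E=1 S=2 W=1
Step 3 [NS]: N:empty,E:wait,S:car4-GO,W:wait | queues: N=0 E=1 S=1 W=1
Step 4 [EW]: N:wait,E:car8-GO,S:wait,W:car5-GO | queues: N=0 E=0 S=1 W=0

N: empty
E: empty
S: 7
W: empty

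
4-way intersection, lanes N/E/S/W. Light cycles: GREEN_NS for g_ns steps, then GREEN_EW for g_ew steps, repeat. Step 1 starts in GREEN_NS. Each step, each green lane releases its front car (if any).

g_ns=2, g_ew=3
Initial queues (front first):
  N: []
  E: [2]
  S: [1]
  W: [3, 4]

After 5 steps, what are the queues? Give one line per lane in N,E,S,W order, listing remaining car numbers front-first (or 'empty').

Step 1 [NS]: N:empty,E:wait,S:car1-GO,W:wait | queues: N=0 E=1 S=0 W=2
Step 2 [NS]: N:empty,E:wait,S:empty,W:wait | queues: N=0 E=1 S=0 W=2
Step 3 [EW]: N:wait,E:car2-GO,S:wait,W:car3-GO | queues: N=0 E=0 S=0 W=1
Step 4 [EW]: N:wait,E:empty,S:wait,W:car4-GO | queues: N=0 E=0 S=0 W=0

N: empty
E: empty
S: empty
W: empty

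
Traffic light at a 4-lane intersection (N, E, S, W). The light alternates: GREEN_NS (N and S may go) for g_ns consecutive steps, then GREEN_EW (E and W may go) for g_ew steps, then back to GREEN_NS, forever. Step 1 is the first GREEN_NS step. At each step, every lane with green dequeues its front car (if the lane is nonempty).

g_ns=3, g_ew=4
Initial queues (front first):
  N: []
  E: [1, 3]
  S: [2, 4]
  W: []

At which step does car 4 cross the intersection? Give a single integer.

Step 1 [NS]: N:empty,E:wait,S:car2-GO,W:wait | queues: N=0 E=2 S=1 W=0
Step 2 [NS]: N:empty,E:wait,S:car4-GO,W:wait | queues: N=0 E=2 S=0 W=0
Step 3 [NS]: N:empty,E:wait,S:empty,W:wait | queues: N=0 E=2 S=0 W=0
Step 4 [EW]: N:wait,E:car1-GO,S:wait,W:empty | queues: N=0 E=1 S=0 W=0
Step 5 [EW]: N:wait,E:car3-GO,S:wait,W:empty | queues: N=0 E=0 S=0 W=0
Car 4 crosses at step 2

2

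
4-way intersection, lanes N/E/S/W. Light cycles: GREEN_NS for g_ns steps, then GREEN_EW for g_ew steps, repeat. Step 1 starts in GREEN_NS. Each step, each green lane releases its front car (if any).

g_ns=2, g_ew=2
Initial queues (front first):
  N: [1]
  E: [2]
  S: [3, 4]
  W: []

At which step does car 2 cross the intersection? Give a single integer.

Step 1 [NS]: N:car1-GO,E:wait,S:car3-GO,W:wait | queues: N=0 E=1 S=1 W=0
Step 2 [NS]: N:empty,E:wait,S:car4-GO,W:wait | queues: N=0 E=1 S=0 W=0
Step 3 [EW]: N:wait,E:car2-GO,S:wait,W:empty | queues: N=0 E=0 S=0 W=0
Car 2 crosses at step 3

3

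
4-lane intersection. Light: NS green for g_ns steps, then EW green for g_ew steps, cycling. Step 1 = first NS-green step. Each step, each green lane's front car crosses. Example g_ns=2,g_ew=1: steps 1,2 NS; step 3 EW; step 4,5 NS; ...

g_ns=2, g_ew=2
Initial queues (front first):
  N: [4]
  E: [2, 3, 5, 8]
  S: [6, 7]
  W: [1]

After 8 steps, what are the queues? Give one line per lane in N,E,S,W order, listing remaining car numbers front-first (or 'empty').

Step 1 [NS]: N:car4-GO,E:wait,S:car6-GO,W:wait | queues: N=0 E=4 S=1 W=1
Step 2 [NS]: N:empty,E:wait,S:car7-GO,W:wait | queues: N=0 E=4 S=0 W=1
Step 3 [EW]: N:wait,E:car2-GO,S:wait,W:car1-GO | queues: N=0 E=3 S=0 W=0
Step 4 [EW]: N:wait,E:car3-GO,S:wait,W:empty | queues: N=0 E=2 S=0 W=0
Step 5 [NS]: N:empty,E:wait,S:empty,W:wait | queues: N=0 E=2 S=0 W=0
Step 6 [NS]: N:empty,E:wait,S:empty,W:wait | queues: N=0 E=2 S=0 W=0
Step 7 [EW]: N:wait,E:car5-GO,S:wait,W:empty | queues: N=0 E=1 S=0 W=0
Step 8 [EW]: N:wait,E:car8-GO,S:wait,W:empty | queues: N=0 E=0 S=0 W=0

N: empty
E: empty
S: empty
W: empty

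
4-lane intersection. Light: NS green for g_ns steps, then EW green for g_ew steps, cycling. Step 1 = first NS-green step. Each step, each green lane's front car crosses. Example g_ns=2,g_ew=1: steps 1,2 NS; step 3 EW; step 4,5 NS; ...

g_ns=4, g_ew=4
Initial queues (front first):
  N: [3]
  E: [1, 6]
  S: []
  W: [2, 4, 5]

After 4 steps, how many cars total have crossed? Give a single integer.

Step 1 [NS]: N:car3-GO,E:wait,S:empty,W:wait | queues: N=0 E=2 S=0 W=3
Step 2 [NS]: N:empty,E:wait,S:empty,W:wait | queues: N=0 E=2 S=0 W=3
Step 3 [NS]: N:empty,E:wait,S:empty,W:wait | queues: N=0 E=2 S=0 W=3
Step 4 [NS]: N:empty,E:wait,S:empty,W:wait | queues: N=0 E=2 S=0 W=3
Cars crossed by step 4: 1

Answer: 1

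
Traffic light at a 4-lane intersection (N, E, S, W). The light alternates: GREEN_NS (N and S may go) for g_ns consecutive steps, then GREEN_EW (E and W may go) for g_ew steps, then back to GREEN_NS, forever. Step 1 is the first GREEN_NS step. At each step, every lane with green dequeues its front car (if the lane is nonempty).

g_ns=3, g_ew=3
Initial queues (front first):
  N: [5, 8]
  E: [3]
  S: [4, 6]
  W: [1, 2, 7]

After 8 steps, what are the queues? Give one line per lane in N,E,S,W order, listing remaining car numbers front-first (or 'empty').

Step 1 [NS]: N:car5-GO,E:wait,S:car4-GO,W:wait | queues: N=1 E=1 S=1 W=3
Step 2 [NS]: N:car8-GO,E:wait,S:car6-GO,W:wait | queues: N=0 E=1 S=0 W=3
Step 3 [NS]: N:empty,E:wait,S:empty,W:wait | queues: N=0 E=1 S=0 W=3
Step 4 [EW]: N:wait,E:car3-GO,S:wait,W:car1-GO | queues: N=0 E=0 S=0 W=2
Step 5 [EW]: N:wait,E:empty,S:wait,W:car2-GO | queues: N=0 E=0 S=0 W=1
Step 6 [EW]: N:wait,E:empty,S:wait,W:car7-GO | queues: N=0 E=0 S=0 W=0

N: empty
E: empty
S: empty
W: empty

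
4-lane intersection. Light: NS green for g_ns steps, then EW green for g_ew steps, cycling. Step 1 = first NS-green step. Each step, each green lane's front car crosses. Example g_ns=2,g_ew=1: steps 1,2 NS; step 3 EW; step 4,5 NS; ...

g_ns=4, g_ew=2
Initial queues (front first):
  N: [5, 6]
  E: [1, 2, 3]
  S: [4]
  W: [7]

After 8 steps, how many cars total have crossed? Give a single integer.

Answer: 6

Derivation:
Step 1 [NS]: N:car5-GO,E:wait,S:car4-GO,W:wait | queues: N=1 E=3 S=0 W=1
Step 2 [NS]: N:car6-GO,E:wait,S:empty,W:wait | queues: N=0 E=3 S=0 W=1
Step 3 [NS]: N:empty,E:wait,S:empty,W:wait | queues: N=0 E=3 S=0 W=1
Step 4 [NS]: N:empty,E:wait,S:empty,W:wait | queues: N=0 E=3 S=0 W=1
Step 5 [EW]: N:wait,E:car1-GO,S:wait,W:car7-GO | queues: N=0 E=2 S=0 W=0
Step 6 [EW]: N:wait,E:car2-GO,S:wait,W:empty | queues: N=0 E=1 S=0 W=0
Step 7 [NS]: N:empty,E:wait,S:empty,W:wait | queues: N=0 E=1 S=0 W=0
Step 8 [NS]: N:empty,E:wait,S:empty,W:wait | queues: N=0 E=1 S=0 W=0
Cars crossed by step 8: 6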